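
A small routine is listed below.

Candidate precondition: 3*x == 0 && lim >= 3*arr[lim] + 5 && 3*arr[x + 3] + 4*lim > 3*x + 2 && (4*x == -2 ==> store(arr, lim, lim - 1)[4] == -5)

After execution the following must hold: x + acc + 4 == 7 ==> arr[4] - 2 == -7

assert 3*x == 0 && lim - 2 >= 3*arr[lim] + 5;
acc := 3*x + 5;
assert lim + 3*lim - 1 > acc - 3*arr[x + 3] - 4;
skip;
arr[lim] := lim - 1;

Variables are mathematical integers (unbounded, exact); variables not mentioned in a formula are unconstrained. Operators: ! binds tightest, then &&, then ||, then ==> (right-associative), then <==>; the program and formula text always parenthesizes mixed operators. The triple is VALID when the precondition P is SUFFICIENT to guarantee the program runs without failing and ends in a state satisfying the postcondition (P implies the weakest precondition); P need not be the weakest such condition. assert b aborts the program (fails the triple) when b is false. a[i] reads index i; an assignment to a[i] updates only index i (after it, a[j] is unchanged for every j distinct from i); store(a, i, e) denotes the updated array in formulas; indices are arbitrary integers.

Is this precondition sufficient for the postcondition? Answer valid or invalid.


Working backward. After the program, the postcondition x + acc + 4 == 7 ==> arr[4] - 2 == -7 must hold; in canonical form it is acc + x == 3 ==> arr[4] == -5.
Before arr[lim] := lim - 1: acc + x == 3 ==> store(arr, lim, lim - 1)[4] == -5
Before skip: acc + x == 3 ==> store(arr, lim, lim - 1)[4] == -5
Before assert lim + 3*lim - 1 > acc - 3*arr[x + 3] - 4: 3*arr[x + 3] + 4*lim > acc - 3 && (acc + x == 3 ==> store(arr, lim, lim - 1)[4] == -5)
Before acc := 3*x + 5: 3*arr[x + 3] + 4*lim > 3*x + 2 && (4*x == -2 ==> store(arr, lim, lim - 1)[4] == -5)
Before assert 3*x == 0 && lim - 2 >= 3*arr[lim] + 5: 3*x == 0 && lim >= 3*arr[lim] + 7 && 3*arr[x + 3] + 4*lim > 3*x + 2 && (4*x == -2 ==> store(arr, lim, lim - 1)[4] == -5)
The weakest precondition is 3*x == 0 && lim >= 3*arr[lim] + 7 && 3*arr[x + 3] + 4*lim > 3*x + 2 && (4*x == -2 ==> store(arr, lim, lim - 1)[4] == -5).
Check whether 3*x == 0 && lim >= 3*arr[lim] + 5 && 3*arr[x + 3] + 4*lim > 3*x + 2 && (4*x == -2 ==> store(arr, lim, lim - 1)[4] == -5) implies it.
Countermodel: at the initial state arr = {[0] = -2, [3] = 1, [4] = 1, elsewhere 1}, lim = 0, x = 0, the precondition holds but the weakest precondition fails.
Answer: invalid


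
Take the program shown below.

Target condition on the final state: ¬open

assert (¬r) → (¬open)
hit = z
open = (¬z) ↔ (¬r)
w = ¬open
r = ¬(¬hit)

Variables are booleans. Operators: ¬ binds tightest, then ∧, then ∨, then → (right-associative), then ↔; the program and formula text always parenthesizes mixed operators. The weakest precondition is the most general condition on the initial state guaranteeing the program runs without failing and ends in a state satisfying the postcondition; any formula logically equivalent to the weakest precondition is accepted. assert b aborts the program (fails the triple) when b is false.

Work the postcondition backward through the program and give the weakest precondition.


Working backward. After the program, ¬open must hold.
Before r := ¬(¬hit): ¬open
Before w := ¬open: ¬open
Before open := (¬z) ↔ (¬r): ¬((¬z) ↔ (¬r))
Before hit := z: ¬((¬z) ↔ (¬r))
Before assert (¬r) → (¬open): ((¬r) → (¬open)) ∧ (¬((¬z) ↔ (¬r)))
Answer: WP = ((¬r) → (¬open)) ∧ (¬((¬z) ↔ (¬r)))


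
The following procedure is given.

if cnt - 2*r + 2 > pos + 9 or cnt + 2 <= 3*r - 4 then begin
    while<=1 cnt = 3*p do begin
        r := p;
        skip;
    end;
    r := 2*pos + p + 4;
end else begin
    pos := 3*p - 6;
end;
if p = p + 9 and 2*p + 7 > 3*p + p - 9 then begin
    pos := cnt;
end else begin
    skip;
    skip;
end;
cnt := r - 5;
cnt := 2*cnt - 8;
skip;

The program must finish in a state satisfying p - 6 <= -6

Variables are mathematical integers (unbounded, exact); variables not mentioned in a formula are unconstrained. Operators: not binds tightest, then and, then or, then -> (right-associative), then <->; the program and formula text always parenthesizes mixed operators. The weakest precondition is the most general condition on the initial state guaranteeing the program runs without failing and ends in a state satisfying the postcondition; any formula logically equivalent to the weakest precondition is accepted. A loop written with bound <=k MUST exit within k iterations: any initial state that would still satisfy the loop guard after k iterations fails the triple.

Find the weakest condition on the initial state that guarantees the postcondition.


Working backward. After the program, the postcondition p - 6 <= -6 must hold; in canonical form it is p <= 0.
Before skip: p <= 0
Before cnt := 2*cnt - 8: p <= 0
Before cnt := r - 5: p <= 0
Then branch requires p <= 0; else branch requires p <= 0.
Before the if: p <= 0
Then branch requires (cnt = 3*p -> ((not (cnt = 3*p)) and p <= 0)) and ((not (cnt = 3*p)) -> p <= 0); else branch requires p <= 0.
Before the if: ((cnt > pos + 2*r + 7 or cnt <= 3*r - 6) -> ((cnt = 3*p -> ((not (cnt = 3*p)) and p <= 0)) and ((not (cnt = 3*p)) -> p <= 0))) and ((not (cnt > pos + 2*r + 7 or cnt <= 3*r - 6)) -> p <= 0)
Answer: WP = ((cnt > pos + 2*r + 7 or cnt <= 3*r - 6) -> ((cnt = 3*p -> ((not (cnt = 3*p)) and p <= 0)) and ((not (cnt = 3*p)) -> p <= 0))) and ((not (cnt > pos + 2*r + 7 or cnt <= 3*r - 6)) -> p <= 0)


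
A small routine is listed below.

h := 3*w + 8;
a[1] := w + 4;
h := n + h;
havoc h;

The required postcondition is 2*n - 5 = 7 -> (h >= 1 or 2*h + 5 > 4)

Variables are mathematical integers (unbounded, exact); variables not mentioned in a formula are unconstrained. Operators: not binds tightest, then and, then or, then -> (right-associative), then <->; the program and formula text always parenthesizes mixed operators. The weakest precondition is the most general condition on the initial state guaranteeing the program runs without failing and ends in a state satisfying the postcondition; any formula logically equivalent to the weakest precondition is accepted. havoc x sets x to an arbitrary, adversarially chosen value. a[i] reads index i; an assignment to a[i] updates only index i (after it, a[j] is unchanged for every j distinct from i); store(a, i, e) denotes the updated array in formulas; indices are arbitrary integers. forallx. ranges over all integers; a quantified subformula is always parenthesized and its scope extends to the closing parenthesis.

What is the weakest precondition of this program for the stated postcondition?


Working backward. After the program, the postcondition 2*n - 5 = 7 -> (h >= 1 or 2*h + 5 > 4) must hold; in canonical form it is 2*n = 12 -> (h >= 1 or 2*h > -1).
Before havoc h: forall h_1. (2*n = 12 -> (h_1 >= 1 or 2*h_1 > -1))
Before h := n + h: forall h_1. (2*n = 12 -> (h_1 >= 1 or 2*h_1 > -1))
Before a[1] := w + 4: forall h_1. (2*n = 12 -> (h_1 >= 1 or 2*h_1 > -1))
Before h := 3*w + 8: forall h_1. (2*n = 12 -> (h_1 >= 1 or 2*h_1 > -1))
Answer: WP = forall h_1. (2*n = 12 -> (h_1 >= 1 or 2*h_1 > -1))


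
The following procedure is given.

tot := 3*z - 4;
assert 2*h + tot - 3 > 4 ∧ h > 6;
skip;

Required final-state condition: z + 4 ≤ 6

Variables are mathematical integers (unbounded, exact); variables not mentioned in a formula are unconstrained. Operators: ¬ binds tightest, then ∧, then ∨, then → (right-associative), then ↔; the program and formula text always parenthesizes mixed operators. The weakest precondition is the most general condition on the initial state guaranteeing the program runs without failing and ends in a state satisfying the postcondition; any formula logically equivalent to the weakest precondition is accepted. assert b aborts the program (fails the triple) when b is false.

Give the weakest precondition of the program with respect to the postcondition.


Working backward. After the program, the postcondition z + 4 ≤ 6 must hold; in canonical form it is z ≤ 2.
Before skip: z ≤ 2
Before assert 2*h + tot - 3 > 4 ∧ h > 6: 2*h + tot > 7 ∧ h > 6 ∧ z ≤ 2
Before tot := 3*z - 4: 2*h + 3*z > 11 ∧ h > 6 ∧ z ≤ 2
Answer: WP = 2*h + 3*z > 11 ∧ h > 6 ∧ z ≤ 2


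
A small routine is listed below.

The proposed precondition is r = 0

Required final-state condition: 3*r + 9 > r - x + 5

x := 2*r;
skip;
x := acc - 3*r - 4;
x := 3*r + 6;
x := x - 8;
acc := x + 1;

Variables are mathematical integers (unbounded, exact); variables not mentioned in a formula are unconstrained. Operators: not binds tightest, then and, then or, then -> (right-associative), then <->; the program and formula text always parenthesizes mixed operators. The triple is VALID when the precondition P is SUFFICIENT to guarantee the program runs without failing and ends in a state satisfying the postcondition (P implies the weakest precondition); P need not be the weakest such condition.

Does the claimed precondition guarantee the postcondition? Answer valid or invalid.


Working backward. After the program, the postcondition 3*r + 9 > r - x + 5 must hold; in canonical form it is 2*r + x > -4.
Before acc := x + 1: 2*r + x > -4
Before x := x - 8: 2*r + x > 4
Before x := 3*r + 6: 5*r > -2
Before x := acc - 3*r - 4: 5*r > -2
Before skip: 5*r > -2
Before x := 2*r: 5*r > -2
The weakest precondition is 5*r > -2.
Check whether r = 0 implies it.
Every state satisfying the precondition satisfies the weakest precondition: the implication holds.
Answer: valid


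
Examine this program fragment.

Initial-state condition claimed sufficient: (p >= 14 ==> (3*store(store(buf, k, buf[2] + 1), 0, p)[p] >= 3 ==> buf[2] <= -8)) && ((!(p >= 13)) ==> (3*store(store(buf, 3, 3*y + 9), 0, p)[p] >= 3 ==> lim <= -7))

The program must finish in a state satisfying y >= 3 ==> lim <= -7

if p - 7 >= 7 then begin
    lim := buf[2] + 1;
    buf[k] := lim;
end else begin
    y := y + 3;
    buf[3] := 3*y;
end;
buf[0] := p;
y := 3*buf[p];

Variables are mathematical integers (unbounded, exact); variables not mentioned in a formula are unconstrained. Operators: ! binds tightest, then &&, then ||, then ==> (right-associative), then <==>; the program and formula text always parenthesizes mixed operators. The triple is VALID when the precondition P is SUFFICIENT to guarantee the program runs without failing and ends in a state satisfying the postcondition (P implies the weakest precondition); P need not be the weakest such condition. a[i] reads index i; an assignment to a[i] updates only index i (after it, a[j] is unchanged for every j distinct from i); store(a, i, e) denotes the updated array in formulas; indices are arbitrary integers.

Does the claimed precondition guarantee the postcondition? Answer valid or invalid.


Working backward. After the program, y >= 3 ==> lim <= -7 must hold.
Before y := 3*buf[p]: 3*buf[p] >= 3 ==> lim <= -7
Before buf[0] := p: 3*store(buf, 0, p)[p] >= 3 ==> lim <= -7
Then branch requires 3*store(store(buf, k, buf[2] + 1), 0, p)[p] >= 3 ==> buf[2] <= -8; else branch requires 3*store(store(buf, 3, 3*y + 9), 0, p)[p] >= 3 ==> lim <= -7.
Before the if: (p >= 14 ==> (3*store(store(buf, k, buf[2] + 1), 0, p)[p] >= 3 ==> buf[2] <= -8)) && ((!(p >= 14)) ==> (3*store(store(buf, 3, 3*y + 9), 0, p)[p] >= 3 ==> lim <= -7))
The weakest precondition is (p >= 14 ==> (3*store(store(buf, k, buf[2] + 1), 0, p)[p] >= 3 ==> buf[2] <= -8)) && ((!(p >= 14)) ==> (3*store(store(buf, 3, 3*y + 9), 0, p)[p] >= 3 ==> lim <= -7)).
Check whether (p >= 14 ==> (3*store(store(buf, k, buf[2] + 1), 0, p)[p] >= 3 ==> buf[2] <= -8)) && ((!(p >= 13)) ==> (3*store(store(buf, 3, 3*y + 9), 0, p)[p] >= 3 ==> lim <= -7)) implies it.
Countermodel: at the initial state buf = {[0] = 1, [2] = 1, [3] = 1, [13] = 1, elsewhere 1}, k = 0, lim = -6, p = 13, y = 0, the precondition holds but the weakest precondition fails.
Answer: invalid


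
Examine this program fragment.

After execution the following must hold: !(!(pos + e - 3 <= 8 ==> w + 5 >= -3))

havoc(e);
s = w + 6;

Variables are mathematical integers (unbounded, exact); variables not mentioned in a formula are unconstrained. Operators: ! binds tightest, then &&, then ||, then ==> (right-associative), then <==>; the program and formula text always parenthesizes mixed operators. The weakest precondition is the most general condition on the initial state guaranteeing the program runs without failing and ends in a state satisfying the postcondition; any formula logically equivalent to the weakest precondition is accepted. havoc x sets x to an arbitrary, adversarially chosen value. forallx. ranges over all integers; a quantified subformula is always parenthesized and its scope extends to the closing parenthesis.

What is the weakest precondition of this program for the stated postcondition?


Working backward. After the program, the postcondition !(!(pos + e - 3 <= 8 ==> w + 5 >= -3)) must hold; in canonical form it is e + pos <= 11 ==> w >= -8.
Before s := w + 6: e + pos <= 11 ==> w >= -8
Before havoc e: forall e_1. (e_1 + pos <= 11 ==> w >= -8)
Answer: WP = forall e_1. (e_1 + pos <= 11 ==> w >= -8)


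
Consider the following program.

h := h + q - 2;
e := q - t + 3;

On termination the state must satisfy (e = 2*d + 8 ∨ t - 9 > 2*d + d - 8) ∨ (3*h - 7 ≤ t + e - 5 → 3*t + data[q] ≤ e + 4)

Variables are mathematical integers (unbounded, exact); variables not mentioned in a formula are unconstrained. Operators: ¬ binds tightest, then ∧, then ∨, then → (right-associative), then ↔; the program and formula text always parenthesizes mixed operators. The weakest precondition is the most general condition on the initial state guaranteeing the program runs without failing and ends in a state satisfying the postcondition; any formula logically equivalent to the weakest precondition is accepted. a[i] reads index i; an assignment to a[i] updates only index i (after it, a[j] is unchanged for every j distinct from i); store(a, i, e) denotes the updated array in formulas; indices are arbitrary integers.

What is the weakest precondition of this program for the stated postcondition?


Working backward. After the program, the postcondition (e = 2*d + 8 ∨ t - 9 > 2*d + d - 8) ∨ (3*h - 7 ≤ t + e - 5 → 3*t + data[q] ≤ e + 4) must hold; in canonical form it is e = 2*d + 8 ∨ t > 3*d + 1 ∨ (3*h ≤ e + t + 2 → data[q] + 3*t ≤ e + 4).
Before e := q - t + 3: q = 2*d + t + 5 ∨ t > 3*d + 1 ∨ (3*h ≤ q + 5 → data[q] + 4*t ≤ q + 7)
Before h := h + q - 2: q = 2*d + t + 5 ∨ t > 3*d + 1 ∨ (3*h + 2*q ≤ 11 → data[q] + 4*t ≤ q + 7)
Answer: WP = q = 2*d + t + 5 ∨ t > 3*d + 1 ∨ (3*h + 2*q ≤ 11 → data[q] + 4*t ≤ q + 7)


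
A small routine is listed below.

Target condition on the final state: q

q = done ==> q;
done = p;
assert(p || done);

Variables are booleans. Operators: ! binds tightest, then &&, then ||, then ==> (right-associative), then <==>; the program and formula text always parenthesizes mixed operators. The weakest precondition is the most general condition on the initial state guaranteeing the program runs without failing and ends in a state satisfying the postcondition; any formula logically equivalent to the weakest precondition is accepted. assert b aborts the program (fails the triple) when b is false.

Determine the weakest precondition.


Working backward. After the program, q must hold.
Before assert p || done: (p || done) && q
Before done := p: p && q
Before q := done ==> q: p && (done ==> q)
Answer: WP = p && (done ==> q)


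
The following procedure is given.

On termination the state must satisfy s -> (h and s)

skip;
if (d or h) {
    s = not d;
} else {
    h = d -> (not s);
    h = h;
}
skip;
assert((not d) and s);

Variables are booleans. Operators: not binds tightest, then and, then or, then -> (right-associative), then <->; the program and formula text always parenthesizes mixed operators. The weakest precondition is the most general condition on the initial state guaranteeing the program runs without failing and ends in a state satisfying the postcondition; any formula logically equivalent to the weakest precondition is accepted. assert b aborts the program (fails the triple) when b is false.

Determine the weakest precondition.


Working backward. After the program, s -> (h and s) must hold.
Before assert (not d) and s: (not d) and s and (s -> (h and s))
Before skip: (not d) and s and (s -> (h and s))
Then branch requires (not d) and ((not d) -> (h and (not d))); else branch requires (not d) and s and (s -> ((d -> (not s)) and s)).
Before the if: ((d or h) -> ((not d) and ((not d) -> (h and (not d))))) and ((not (d or h)) -> ((not d) and s and (s -> ((d -> (not s)) and s))))
Before skip: ((d or h) -> ((not d) and ((not d) -> (h and (not d))))) and ((not (d or h)) -> ((not d) and s and (s -> ((d -> (not s)) and s))))
Answer: WP = ((d or h) -> ((not d) and ((not d) -> (h and (not d))))) and ((not (d or h)) -> ((not d) and s and (s -> ((d -> (not s)) and s))))


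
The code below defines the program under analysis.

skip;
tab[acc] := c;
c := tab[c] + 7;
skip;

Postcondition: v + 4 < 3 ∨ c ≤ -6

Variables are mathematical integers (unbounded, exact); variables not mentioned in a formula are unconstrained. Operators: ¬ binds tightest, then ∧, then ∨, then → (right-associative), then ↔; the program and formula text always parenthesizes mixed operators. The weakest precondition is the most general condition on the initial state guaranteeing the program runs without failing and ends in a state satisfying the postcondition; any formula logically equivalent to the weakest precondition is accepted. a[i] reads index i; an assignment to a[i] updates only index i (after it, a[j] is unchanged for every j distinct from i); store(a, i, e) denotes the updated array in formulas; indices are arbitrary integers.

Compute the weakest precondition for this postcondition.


Working backward. After the program, the postcondition v + 4 < 3 ∨ c ≤ -6 must hold; in canonical form it is v < -1 ∨ c ≤ -6.
Before skip: v < -1 ∨ c ≤ -6
Before c := tab[c] + 7: v < -1 ∨ tab[c] ≤ -13
Before tab[acc] := c: v < -1 ∨ store(tab, acc, c)[c] ≤ -13
Before skip: v < -1 ∨ store(tab, acc, c)[c] ≤ -13
Answer: WP = v < -1 ∨ store(tab, acc, c)[c] ≤ -13


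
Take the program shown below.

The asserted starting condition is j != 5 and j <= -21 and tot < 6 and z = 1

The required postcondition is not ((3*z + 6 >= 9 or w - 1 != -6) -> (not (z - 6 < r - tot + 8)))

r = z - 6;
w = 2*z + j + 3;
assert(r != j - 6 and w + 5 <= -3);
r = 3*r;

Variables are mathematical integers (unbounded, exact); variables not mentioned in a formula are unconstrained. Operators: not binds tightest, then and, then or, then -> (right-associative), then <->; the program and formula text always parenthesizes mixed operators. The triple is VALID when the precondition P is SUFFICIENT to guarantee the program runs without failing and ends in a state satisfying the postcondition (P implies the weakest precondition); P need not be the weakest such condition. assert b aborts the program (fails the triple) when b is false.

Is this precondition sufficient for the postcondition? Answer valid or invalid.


Working backward. After the program, the postcondition not ((3*z + 6 >= 9 or w - 1 != -6) -> (not (z - 6 < r - tot + 8))) must hold; in canonical form it is not ((3*z >= 3 or w != -5) -> (not (tot + z < r + 14))).
Before r := 3*r: not ((3*z >= 3 or w != -5) -> (not (tot + z < 3*r + 14)))
Before assert r != j - 6 and w + 5 <= -3: r != j - 6 and w <= -8 and (not ((3*z >= 3 or w != -5) -> (not (tot + z < 3*r + 14))))
Before w := 2*z + j + 3: r != j - 6 and j + 2*z <= -11 and (not ((3*z >= 3 or j + 2*z != -8) -> (not (tot + z < 3*r + 14))))
Before r := z - 6: z != j and j + 2*z <= -11 and (not ((3*z >= 3 or j + 2*z != -8) -> (not (tot < 2*z - 4))))
The weakest precondition is z != j and j + 2*z <= -11 and (not ((3*z >= 3 or j + 2*z != -8) -> (not (tot < 2*z - 4)))).
Check whether j != 5 and j <= -21 and tot < 6 and z = 1 implies it.
Countermodel: at the initial state j = -21, tot = 0, z = 1, the precondition holds but the weakest precondition fails.
Answer: invalid


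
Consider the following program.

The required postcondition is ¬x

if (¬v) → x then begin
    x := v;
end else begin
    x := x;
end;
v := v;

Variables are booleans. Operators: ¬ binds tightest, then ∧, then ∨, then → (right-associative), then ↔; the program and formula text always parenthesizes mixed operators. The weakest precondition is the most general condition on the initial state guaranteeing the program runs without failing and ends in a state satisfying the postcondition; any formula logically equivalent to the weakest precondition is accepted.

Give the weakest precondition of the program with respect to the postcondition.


Working backward. After the program, ¬x must hold.
Before v := v: ¬x
Then branch requires ¬v; else branch requires ¬x.
Before the if: (((¬v) → x) → (¬v)) ∧ ((¬((¬v) → x)) → (¬x))
Answer: WP = (((¬v) → x) → (¬v)) ∧ ((¬((¬v) → x)) → (¬x))


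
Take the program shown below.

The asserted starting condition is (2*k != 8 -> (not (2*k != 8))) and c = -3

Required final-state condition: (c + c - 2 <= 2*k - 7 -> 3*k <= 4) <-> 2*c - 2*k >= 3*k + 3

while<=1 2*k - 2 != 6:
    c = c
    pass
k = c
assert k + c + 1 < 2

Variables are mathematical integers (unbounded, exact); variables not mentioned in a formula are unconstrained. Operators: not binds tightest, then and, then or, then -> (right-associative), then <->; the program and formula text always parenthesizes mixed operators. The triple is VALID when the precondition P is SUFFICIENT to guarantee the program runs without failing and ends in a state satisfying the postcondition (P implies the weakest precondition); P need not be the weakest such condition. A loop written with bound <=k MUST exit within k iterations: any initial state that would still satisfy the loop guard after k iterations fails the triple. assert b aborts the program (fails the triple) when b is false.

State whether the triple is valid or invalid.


Working backward. After the program, the postcondition (c + c - 2 <= 2*k - 7 -> 3*k <= 4) <-> 2*c - 2*k >= 3*k + 3 must hold; in canonical form it is (2*c <= 2*k - 5 -> 3*k <= 4) <-> 2*c >= 5*k + 3.
Before assert k + c + 1 < 2: c + k < 1 and ((2*c <= 2*k - 5 -> 3*k <= 4) <-> 2*c >= 5*k + 3)
Before k := c: 2*c < 1 and 3*c <= -3
Before the loop (bound <=1), unroll the exhaustion recursion (WP_0 = exit-now case; WP_j = one more guarded iteration, up to j = 1):
  WP_0: (not (2*k != 8)) and 2*c < 1 and 3*c <= -3
  WP_1: (2*k != 8 -> ((not (2*k != 8)) and 2*c < 1 and 3*c <= -3)) and ((not (2*k != 8)) -> (2*c < 1 and 3*c <= -3))
So before the loop: (2*k != 8 -> ((not (2*k != 8)) and 2*c < 1 and 3*c <= -3)) and ((not (2*k != 8)) -> (2*c < 1 and 3*c <= -3))
The weakest precondition is (2*k != 8 -> ((not (2*k != 8)) and 2*c < 1 and 3*c <= -3)) and ((not (2*k != 8)) -> (2*c < 1 and 3*c <= -3)).
Check whether (2*k != 8 -> (not (2*k != 8))) and c = -3 implies it.
Every state satisfying the precondition satisfies the weakest precondition: the implication holds.
Answer: valid


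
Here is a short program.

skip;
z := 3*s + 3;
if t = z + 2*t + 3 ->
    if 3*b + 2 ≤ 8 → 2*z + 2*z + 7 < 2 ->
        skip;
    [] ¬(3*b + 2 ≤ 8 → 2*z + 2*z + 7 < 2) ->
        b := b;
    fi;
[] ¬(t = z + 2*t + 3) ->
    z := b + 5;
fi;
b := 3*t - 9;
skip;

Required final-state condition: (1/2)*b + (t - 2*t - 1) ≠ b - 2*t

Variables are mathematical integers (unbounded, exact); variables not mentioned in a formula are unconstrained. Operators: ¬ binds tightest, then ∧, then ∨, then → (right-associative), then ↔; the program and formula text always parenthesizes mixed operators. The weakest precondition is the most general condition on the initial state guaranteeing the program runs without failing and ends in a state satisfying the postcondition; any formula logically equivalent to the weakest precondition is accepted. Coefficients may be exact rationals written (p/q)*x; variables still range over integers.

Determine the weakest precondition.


Working backward. After the program, the postcondition (1/2)*b + (t - 2*t - 1) ≠ b - 2*t must hold; in canonical form it is t ≠ (1/2)*b + 1.
Before skip: t ≠ (1/2)*b + 1
Before b := 3*t - 9: (1/2)*t ≠ 7/2
Then branch requires ((3*b ≤ 6 → 4*z < -5) → (1/2)*t ≠ 7/2) ∧ ((¬(3*b ≤ 6 → 4*z < -5)) → (1/2)*t ≠ 7/2); else branch requires (1/2)*t ≠ 7/2.
Before the if: (t + z = -3 → (((3*b ≤ 6 → 4*z < -5) → (1/2)*t ≠ 7/2) ∧ ((¬(3*b ≤ 6 → 4*z < -5)) → (1/2)*t ≠ 7/2))) ∧ ((¬(t + z = -3)) → (1/2)*t ≠ 7/2)
Before z := 3*s + 3: (3*s + t = -6 → (((3*b ≤ 6 → 12*s < -17) → (1/2)*t ≠ 7/2) ∧ ((¬(3*b ≤ 6 → 12*s < -17)) → (1/2)*t ≠ 7/2))) ∧ ((¬(3*s + t = -6)) → (1/2)*t ≠ 7/2)
Before skip: (3*s + t = -6 → (((3*b ≤ 6 → 12*s < -17) → (1/2)*t ≠ 7/2) ∧ ((¬(3*b ≤ 6 → 12*s < -17)) → (1/2)*t ≠ 7/2))) ∧ ((¬(3*s + t = -6)) → (1/2)*t ≠ 7/2)
Answer: WP = (3*s + t = -6 → (((3*b ≤ 6 → 12*s < -17) → (1/2)*t ≠ 7/2) ∧ ((¬(3*b ≤ 6 → 12*s < -17)) → (1/2)*t ≠ 7/2))) ∧ ((¬(3*s + t = -6)) → (1/2)*t ≠ 7/2)


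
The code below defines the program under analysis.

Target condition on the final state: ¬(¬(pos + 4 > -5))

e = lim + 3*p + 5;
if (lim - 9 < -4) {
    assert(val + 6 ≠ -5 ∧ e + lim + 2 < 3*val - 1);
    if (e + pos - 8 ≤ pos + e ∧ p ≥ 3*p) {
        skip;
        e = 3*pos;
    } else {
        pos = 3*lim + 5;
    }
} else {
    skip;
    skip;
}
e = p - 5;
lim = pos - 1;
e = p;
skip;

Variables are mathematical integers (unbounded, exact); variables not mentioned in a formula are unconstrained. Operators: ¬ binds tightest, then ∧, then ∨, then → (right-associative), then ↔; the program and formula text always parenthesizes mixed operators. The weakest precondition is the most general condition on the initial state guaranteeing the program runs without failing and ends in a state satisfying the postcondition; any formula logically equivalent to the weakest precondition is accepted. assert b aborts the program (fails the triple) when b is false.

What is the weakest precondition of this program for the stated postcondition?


Working backward. After the program, the postcondition ¬(¬(pos + 4 > -5)) must hold; in canonical form it is pos > -9.
Before skip: pos > -9
Before e := p: pos > -9
Before lim := pos - 1: pos > -9
Before e := p - 5: pos > -9
Then branch requires val ≠ -11 ∧ e + lim < 3*val - 3 ∧ (2*p ≤ 0 → pos > -9) ∧ ((¬(2*p ≤ 0)) → 3*lim > -14); else branch requires pos > -9.
Before the if: (lim < 5 → (val ≠ -11 ∧ e + lim < 3*val - 3 ∧ (2*p ≤ 0 → pos > -9) ∧ ((¬(2*p ≤ 0)) → 3*lim > -14))) ∧ ((¬(lim < 5)) → pos > -9)
Before e := lim + 3*p + 5: (lim < 5 → (val ≠ -11 ∧ 2*lim + 3*p < 3*val - 8 ∧ (2*p ≤ 0 → pos > -9) ∧ ((¬(2*p ≤ 0)) → 3*lim > -14))) ∧ ((¬(lim < 5)) → pos > -9)
Answer: WP = (lim < 5 → (val ≠ -11 ∧ 2*lim + 3*p < 3*val - 8 ∧ (2*p ≤ 0 → pos > -9) ∧ ((¬(2*p ≤ 0)) → 3*lim > -14))) ∧ ((¬(lim < 5)) → pos > -9)


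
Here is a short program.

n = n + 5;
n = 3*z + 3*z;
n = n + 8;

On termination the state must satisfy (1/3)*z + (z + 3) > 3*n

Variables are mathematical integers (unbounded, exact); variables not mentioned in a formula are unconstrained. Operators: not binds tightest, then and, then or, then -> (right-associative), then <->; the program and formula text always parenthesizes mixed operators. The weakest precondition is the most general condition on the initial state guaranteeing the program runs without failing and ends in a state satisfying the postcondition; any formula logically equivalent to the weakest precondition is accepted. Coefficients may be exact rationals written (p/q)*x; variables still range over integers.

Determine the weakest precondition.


Working backward. After the program, the postcondition (1/3)*z + (z + 3) > 3*n must hold; in canonical form it is (4/3)*z > 3*n - 3.
Before n := n + 8: (4/3)*z > 3*n + 21
Before n := 3*z + 3*z: (50/3)*z < -21
Before n := n + 5: (50/3)*z < -21
Answer: WP = (50/3)*z < -21


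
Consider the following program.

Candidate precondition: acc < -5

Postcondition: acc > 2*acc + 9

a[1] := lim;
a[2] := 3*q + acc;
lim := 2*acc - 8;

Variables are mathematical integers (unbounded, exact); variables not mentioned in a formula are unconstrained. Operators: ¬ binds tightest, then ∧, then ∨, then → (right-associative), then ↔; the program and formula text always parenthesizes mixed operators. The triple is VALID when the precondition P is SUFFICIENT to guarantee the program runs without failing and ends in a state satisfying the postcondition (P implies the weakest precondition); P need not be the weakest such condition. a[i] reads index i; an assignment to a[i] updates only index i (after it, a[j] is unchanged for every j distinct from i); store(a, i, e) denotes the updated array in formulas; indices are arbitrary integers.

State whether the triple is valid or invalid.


Working backward. After the program, the postcondition acc > 2*acc + 9 must hold; in canonical form it is acc < -9.
Before lim := 2*acc - 8: acc < -9
Before a[2] := 3*q + acc: acc < -9
Before a[1] := lim: acc < -9
The weakest precondition is acc < -9.
Check whether acc < -5 implies it.
Countermodel: at the initial state acc = -9, the precondition holds but the weakest precondition fails.
Answer: invalid


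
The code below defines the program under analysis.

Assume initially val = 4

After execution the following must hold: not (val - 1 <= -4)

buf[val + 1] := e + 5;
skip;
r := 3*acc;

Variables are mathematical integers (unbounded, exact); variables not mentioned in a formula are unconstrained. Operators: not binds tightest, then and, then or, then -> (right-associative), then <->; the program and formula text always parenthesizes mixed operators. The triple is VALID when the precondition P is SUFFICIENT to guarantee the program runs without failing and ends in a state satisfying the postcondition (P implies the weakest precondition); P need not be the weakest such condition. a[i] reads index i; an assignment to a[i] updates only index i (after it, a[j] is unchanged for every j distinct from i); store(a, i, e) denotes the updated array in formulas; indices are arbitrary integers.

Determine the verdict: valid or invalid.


Working backward. After the program, the postcondition not (val - 1 <= -4) must hold; in canonical form it is not (val <= -3).
Before r := 3*acc: not (val <= -3)
Before skip: not (val <= -3)
Before buf[val + 1] := e + 5: not (val <= -3)
The weakest precondition is not (val <= -3).
Check whether val = 4 implies it.
Every state satisfying the precondition satisfies the weakest precondition: the implication holds.
Answer: valid


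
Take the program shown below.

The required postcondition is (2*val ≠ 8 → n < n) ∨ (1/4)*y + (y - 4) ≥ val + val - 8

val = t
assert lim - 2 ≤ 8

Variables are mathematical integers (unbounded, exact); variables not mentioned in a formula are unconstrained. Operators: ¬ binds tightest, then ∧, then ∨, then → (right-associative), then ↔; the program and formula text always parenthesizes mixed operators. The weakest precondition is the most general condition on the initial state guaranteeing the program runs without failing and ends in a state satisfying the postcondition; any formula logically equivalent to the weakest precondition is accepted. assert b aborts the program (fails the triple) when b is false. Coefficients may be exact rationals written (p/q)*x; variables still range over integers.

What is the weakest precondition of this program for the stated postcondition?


Working backward. After the program, the postcondition (2*val ≠ 8 → n < n) ∨ (1/4)*y + (y - 4) ≥ val + val - 8 must hold; in canonical form it is (¬(2*val ≠ 8)) ∨ (5/4)*y ≥ 2*val - 4.
Before assert lim - 2 ≤ 8: lim ≤ 10 ∧ ((¬(2*val ≠ 8)) ∨ (5/4)*y ≥ 2*val - 4)
Before val := t: lim ≤ 10 ∧ ((¬(2*t ≠ 8)) ∨ (5/4)*y ≥ 2*t - 4)
Answer: WP = lim ≤ 10 ∧ ((¬(2*t ≠ 8)) ∨ (5/4)*y ≥ 2*t - 4)


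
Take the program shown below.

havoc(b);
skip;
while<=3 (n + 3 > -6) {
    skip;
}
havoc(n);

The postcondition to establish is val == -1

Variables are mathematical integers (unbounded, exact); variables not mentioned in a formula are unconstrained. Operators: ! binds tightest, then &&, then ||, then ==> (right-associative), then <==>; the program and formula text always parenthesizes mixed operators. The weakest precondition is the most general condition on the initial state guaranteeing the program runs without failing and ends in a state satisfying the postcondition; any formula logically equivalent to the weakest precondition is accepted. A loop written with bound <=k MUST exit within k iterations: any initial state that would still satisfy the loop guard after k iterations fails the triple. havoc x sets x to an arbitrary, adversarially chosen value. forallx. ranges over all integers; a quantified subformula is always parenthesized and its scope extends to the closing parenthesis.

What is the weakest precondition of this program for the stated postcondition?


Working backward. After the program, val == -1 must hold.
Before havoc n: val == -1
Before the loop (bound <=3), unroll the exhaustion recursion (WP_0 = exit-now case; WP_j = one more guarded iteration, up to j = 3):
  WP_0: (!(n > -9)) && val == -1
  WP_1: (n > -9 ==> ((!(n > -9)) && val == -1)) && ((!(n > -9)) ==> val == -1)
  WP_2: (n > -9 ==> ((n > -9 ==> ((!(n > -9)) && val == -1)) && ((!(n > -9)) ==> val == -1))) && ((!(n > -9)) ==> val == -1)
  WP_3: (n > -9 ==> ((n > -9 ==> ((n > -9 ==> ((!(n > -9)) && val == -1)) && ((!(n > -9)) ==> val == -1))) && ((!(n > -9)) ==> val == -1))) && ((!(n > -9)) ==> val == -1)
So before the loop: (n > -9 ==> ((n > -9 ==> ((n > -9 ==> ((!(n > -9)) && val == -1)) && ((!(n > -9)) ==> val == -1))) && ((!(n > -9)) ==> val == -1))) && ((!(n > -9)) ==> val == -1)
Before skip: (n > -9 ==> ((n > -9 ==> ((n > -9 ==> ((!(n > -9)) && val == -1)) && ((!(n > -9)) ==> val == -1))) && ((!(n > -9)) ==> val == -1))) && ((!(n > -9)) ==> val == -1)
Before havoc b: (n > -9 ==> ((n > -9 ==> ((n > -9 ==> ((!(n > -9)) && val == -1)) && ((!(n > -9)) ==> val == -1))) && ((!(n > -9)) ==> val == -1))) && ((!(n > -9)) ==> val == -1)
Answer: WP = (n > -9 ==> ((n > -9 ==> ((n > -9 ==> ((!(n > -9)) && val == -1)) && ((!(n > -9)) ==> val == -1))) && ((!(n > -9)) ==> val == -1))) && ((!(n > -9)) ==> val == -1)


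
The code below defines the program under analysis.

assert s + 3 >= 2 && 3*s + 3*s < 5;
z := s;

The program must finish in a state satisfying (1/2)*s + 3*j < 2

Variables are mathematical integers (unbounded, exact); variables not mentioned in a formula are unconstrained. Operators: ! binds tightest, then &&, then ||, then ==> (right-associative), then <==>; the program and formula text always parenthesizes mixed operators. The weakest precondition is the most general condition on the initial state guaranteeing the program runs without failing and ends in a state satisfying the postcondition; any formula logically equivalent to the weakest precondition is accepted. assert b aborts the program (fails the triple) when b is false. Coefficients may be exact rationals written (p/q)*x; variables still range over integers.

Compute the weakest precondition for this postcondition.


Working backward. After the program, the postcondition (1/2)*s + 3*j < 2 must hold; in canonical form it is 3*j + (1/2)*s < 2.
Before z := s: 3*j + (1/2)*s < 2
Before assert s + 3 >= 2 && 3*s + 3*s < 5: s >= -1 && 6*s < 5 && 3*j + (1/2)*s < 2
Answer: WP = s >= -1 && 6*s < 5 && 3*j + (1/2)*s < 2


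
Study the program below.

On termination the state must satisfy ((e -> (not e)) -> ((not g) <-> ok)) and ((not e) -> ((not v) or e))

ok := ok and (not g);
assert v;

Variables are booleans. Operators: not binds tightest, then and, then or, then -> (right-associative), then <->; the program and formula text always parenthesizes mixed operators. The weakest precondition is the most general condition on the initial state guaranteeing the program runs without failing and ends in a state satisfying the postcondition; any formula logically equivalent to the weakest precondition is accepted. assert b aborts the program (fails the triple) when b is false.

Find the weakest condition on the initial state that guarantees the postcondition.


Working backward. After the program, ((e -> (not e)) -> ((not g) <-> ok)) and ((not e) -> ((not v) or e)) must hold.
Before assert v: v and ((e -> (not e)) -> ((not g) <-> ok)) and ((not e) -> ((not v) or e))
Before ok := ok and (not g): v and ((e -> (not e)) -> ((not g) <-> (ok and (not g)))) and ((not e) -> ((not v) or e))
Answer: WP = v and ((e -> (not e)) -> ((not g) <-> (ok and (not g)))) and ((not e) -> ((not v) or e))


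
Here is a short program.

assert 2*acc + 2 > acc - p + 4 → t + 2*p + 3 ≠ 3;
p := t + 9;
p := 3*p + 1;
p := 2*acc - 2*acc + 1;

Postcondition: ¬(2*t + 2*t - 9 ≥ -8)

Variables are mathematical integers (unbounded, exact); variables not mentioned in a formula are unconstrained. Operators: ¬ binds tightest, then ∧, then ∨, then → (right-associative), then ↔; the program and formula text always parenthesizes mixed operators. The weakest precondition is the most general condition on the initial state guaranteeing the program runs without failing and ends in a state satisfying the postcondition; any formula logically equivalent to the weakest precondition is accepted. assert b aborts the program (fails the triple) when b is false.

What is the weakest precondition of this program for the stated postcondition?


Working backward. After the program, the postcondition ¬(2*t + 2*t - 9 ≥ -8) must hold; in canonical form it is ¬(4*t ≥ 1).
Before p := 2*acc - 2*acc + 1: ¬(4*t ≥ 1)
Before p := 3*p + 1: ¬(4*t ≥ 1)
Before p := t + 9: ¬(4*t ≥ 1)
Before assert 2*acc + 2 > acc - p + 4 → t + 2*p + 3 ≠ 3: (acc + p > 2 → 2*p + t ≠ 0) ∧ (¬(4*t ≥ 1))
Answer: WP = (acc + p > 2 → 2*p + t ≠ 0) ∧ (¬(4*t ≥ 1))


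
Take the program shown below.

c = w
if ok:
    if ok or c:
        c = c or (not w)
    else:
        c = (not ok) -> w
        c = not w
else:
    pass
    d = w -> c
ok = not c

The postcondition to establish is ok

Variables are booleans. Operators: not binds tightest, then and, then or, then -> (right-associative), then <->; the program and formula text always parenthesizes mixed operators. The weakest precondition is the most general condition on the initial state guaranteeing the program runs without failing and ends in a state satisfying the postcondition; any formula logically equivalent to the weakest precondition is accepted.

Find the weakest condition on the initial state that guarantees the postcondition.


Working backward. After the program, ok must hold.
Before ok := not c: not c
Then branch requires ((ok or c) -> (not (c or (not w)))) and ((not (ok or c)) -> w); else branch requires not c.
Before the if: (ok -> (((ok or c) -> (not (c or (not w)))) and ((not (ok or c)) -> w))) and ((not ok) -> (not c))
Before c := w: (ok -> ((not (ok or w)) and ((not (ok or w)) -> w))) and ((not ok) -> (not w))
Answer: WP = (ok -> ((not (ok or w)) and ((not (ok or w)) -> w))) and ((not ok) -> (not w))


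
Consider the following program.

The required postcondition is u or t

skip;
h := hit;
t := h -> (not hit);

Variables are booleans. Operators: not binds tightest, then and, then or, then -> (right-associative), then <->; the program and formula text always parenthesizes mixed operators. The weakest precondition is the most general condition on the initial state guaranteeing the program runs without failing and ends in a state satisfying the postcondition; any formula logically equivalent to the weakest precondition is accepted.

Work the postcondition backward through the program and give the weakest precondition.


Working backward. After the program, u or t must hold.
Before t := h -> (not hit): u or (h -> (not hit))
Before h := hit: u or (hit -> (not hit))
Before skip: u or (hit -> (not hit))
Answer: WP = u or (hit -> (not hit))
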